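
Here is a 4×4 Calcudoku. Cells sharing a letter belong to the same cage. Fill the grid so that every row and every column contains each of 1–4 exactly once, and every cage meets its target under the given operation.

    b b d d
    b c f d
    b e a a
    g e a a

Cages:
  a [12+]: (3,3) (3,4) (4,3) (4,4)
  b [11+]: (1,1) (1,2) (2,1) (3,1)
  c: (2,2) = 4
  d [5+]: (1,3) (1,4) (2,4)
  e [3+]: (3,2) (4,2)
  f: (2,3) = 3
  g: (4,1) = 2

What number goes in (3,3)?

1

C is a freebie, leaving (2,2) = 4.
Cage f is a single given cell, which forces (2,3) = 3.
Cage g is a single given cell, leaving (4,1) = 2.
2 is placed in row 4, leaving (4,2) = 1.
Row 4 now contains 1, leaving (4,3) = 4.
Row 4 already has 4, so (4,4) = 3.
Cage b has sum 11, leaving (1,1) = 4.
Cage b needs sum 11, so (1,2) = 3.
Cage d needs sum 5, so (1,3) = 2.
Column 4 now contains 3; hence (1,4) = 1.
Column 1 now contains 2, so (2,1) = 1.
Cage d has sum 5, so (2,4) = 2.
The 4 cells of cage b must have sum 11, leaving (3,1) = 3.
Column 2 now contains 1; hence (3,2) = 2.
The 4 cells of cage a must have sum 12, leaving (3,3) = 1.
Cage a has sum 12; hence (3,4) = 4.
Completed grid: 4 3 2 1 / 1 4 3 2 / 3 2 1 4 / 2 1 4 3.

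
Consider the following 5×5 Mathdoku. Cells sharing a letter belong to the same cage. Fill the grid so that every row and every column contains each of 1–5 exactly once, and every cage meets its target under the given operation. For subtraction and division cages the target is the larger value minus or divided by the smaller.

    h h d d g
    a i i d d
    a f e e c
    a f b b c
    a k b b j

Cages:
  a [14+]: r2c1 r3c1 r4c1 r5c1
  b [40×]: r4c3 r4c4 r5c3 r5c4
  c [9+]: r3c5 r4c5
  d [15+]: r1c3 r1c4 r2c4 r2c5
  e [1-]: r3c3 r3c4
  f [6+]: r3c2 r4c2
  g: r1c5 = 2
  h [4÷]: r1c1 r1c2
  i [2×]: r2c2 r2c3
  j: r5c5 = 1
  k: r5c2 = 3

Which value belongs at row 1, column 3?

Cage g is given; hence r1c5 = 2.
Cage k is given, so r5c2 = 3.
Cage j is given; hence r5c5 = 1.
Row 4 needs a 3, and only r4c1 is open for it.
The only place for 1 in column 1 is r1c1.
Row 1 now contains 1; hence r1c2 = 4.
In column 2, 2 can only go at r2c2, so r2c2 = 2.
Row 2 already has 2, leaving r2c3 = 1.
Cage b needs product 40, so r4c4 = 1.
Cage f's pair has sum 6; hence r3c2 = 1.
1 is placed in row 4, so r4c2 = 5.
Row 4 now contains 5; hence r4c5 = 4.
Cage d has sum 15, so r2c4 = 4.
Column 5 now contains 4, leaving r2c5 = 3.
Column 5 now contains 4; hence r3c5 = 5.
Row 4 now contains 4, which forces r4c3 = 2.
4 is placed in column 4, so r5c4 = 5.
Cage d has sum 15, so r1c3 = 5.
Column 4 now contains 5, so r1c4 = 3.
Row 2 now contains 4, so r2c1 = 5.
Column 4 already has 3, so r3c4 = 2.
5 is placed in row 5; hence r5c3 = 4.
2 is placed in row 3, so r3c1 = 4.
Column 3 already has 4, so r3c3 = 3.
Row 5 already has 4, which forces r5c1 = 2.
Filled in: 1 4 5 3 2 / 5 2 1 4 3 / 4 1 3 2 5 / 3 5 2 1 4 / 2 3 4 5 1.

5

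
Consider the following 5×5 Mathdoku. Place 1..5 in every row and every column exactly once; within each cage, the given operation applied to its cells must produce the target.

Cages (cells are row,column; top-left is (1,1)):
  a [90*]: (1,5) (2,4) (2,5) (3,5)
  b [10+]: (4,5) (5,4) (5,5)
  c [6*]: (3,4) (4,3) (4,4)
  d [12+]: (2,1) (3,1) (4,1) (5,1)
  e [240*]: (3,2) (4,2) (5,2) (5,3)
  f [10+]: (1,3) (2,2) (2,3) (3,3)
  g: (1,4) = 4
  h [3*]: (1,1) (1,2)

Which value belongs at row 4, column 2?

Cage g is given, which forces (1,4) = 4.
Cage a needs product 90, so (2,4) = 3.
Cage e has product 240, leaving (5,3) = 4.
Cage c has product 6, leaving (4,3) = 3.
Cage f needs sum 10, which forces (2,2) = 2.
2 is placed in row 2, leaving (2,5) = 5.
5 is placed in row 2, leaving (2,3) = 1.
Cage b needs sum 10; hence (5,4) = 5.
Row 2 now contains 1, leaving (2,1) = 4.
Row 5 now contains 5; hence (5,2) = 3.
Row 5 already has 3; hence (5,5) = 1.
Cage h needs two cells with product 3, which forces (1,1) = 3.
Column 2 already has 3; hence (1,2) = 1.
3 is placed in row 1; hence (1,5) = 2.
Column 5 already has 2, leaving (3,5) = 3.
Cage b has sum 10, leaving (4,5) = 4.
Row 5 now contains 1, which forces (5,1) = 2.
Row 1 now contains 2, which forces (1,3) = 5.
Cage e needs product 240, leaving (3,2) = 4.
Cage f has sum 10; hence (3,3) = 2.
Row 3 already has 2, which forces (3,4) = 1.
Row 4 already has 4, so (4,2) = 5.
Column 4 already has 1, so (4,4) = 2.
Row 3 already has 1, leaving (3,1) = 5.
Row 4 already has 5; hence (4,1) = 1.
Completed grid: 3 1 5 4 2 / 4 2 1 3 5 / 5 4 2 1 3 / 1 5 3 2 4 / 2 3 4 5 1.

5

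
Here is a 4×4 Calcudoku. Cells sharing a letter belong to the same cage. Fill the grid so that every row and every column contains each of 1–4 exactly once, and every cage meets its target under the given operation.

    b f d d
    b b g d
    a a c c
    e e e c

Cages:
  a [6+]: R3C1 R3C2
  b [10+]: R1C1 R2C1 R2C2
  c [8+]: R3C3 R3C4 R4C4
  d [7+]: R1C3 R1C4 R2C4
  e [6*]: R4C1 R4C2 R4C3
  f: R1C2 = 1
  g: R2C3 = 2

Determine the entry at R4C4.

4

Cage f is a single given cell, so R1C2 = 1.
Cage g is given, so R2C3 = 2.
Cage b has sum 10, leaving R1C1 = 3.
The 3 cells of cage d must have sum 7, which forces R1C3 = 4.
Cage d has sum 7, leaving R1C4 = 2.
Row 2 already has 2, which forces R2C1 = 4.
Cage b needs sum 10, leaving R2C2 = 3.
Cage d has sum 7, so R2C4 = 1.
4 is placed in column 1, which forces R3C1 = 2.
2 is placed in row 3; hence R3C2 = 4.
Row 3 now contains 4; hence R3C4 = 3.
Column 1 now contains 2, so R4C1 = 1.
Column 2 now contains 3, so R4C2 = 2.
Row 4 already has 1, leaving R4C3 = 3.
3 is placed in column 4, leaving R4C4 = 4.
3 is placed in row 3, which forces R3C3 = 1.
The full grid is 3 1 4 2 / 4 3 2 1 / 2 4 1 3 / 1 2 3 4.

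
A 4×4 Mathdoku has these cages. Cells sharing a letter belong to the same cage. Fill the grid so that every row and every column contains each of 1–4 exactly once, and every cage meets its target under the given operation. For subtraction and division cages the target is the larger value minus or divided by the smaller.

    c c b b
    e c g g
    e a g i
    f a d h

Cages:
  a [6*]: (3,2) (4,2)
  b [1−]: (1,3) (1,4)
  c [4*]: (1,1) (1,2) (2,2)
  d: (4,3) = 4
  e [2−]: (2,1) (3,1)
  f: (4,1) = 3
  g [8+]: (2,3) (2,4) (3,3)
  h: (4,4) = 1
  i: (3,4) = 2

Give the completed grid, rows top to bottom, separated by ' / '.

1 4 2 3 / 2 1 3 4 / 4 3 1 2 / 3 2 4 1

I is a freebie, so (3,4) = 2.
Cage f is a single given cell, so (4,1) = 3.
Row 4 now contains 3; hence (4,2) = 2.
D is a freebie, which forces (4,3) = 4.
H is a freebie, which forces (4,4) = 1.
The 3 cells of cage c must have product 4, so (1,1) = 1.
Cage c has product 4, so (1,2) = 4.
4 is placed in row 1; hence (1,4) = 3.
Cage e needs two cells with difference 2, which forces (2,1) = 2.
Column 2 now contains 2, which forces (2,2) = 1.
1 is placed in row 2, which forces (2,3) = 3.
Column 4 now contains 3; hence (2,4) = 4.
Cage e needs two cells with difference 2, leaving (3,1) = 4.
2 is placed in row 3, which forces (3,2) = 3.
Column 3 now contains 3, so (3,3) = 1.
Row 1 already has 3, so (1,3) = 2.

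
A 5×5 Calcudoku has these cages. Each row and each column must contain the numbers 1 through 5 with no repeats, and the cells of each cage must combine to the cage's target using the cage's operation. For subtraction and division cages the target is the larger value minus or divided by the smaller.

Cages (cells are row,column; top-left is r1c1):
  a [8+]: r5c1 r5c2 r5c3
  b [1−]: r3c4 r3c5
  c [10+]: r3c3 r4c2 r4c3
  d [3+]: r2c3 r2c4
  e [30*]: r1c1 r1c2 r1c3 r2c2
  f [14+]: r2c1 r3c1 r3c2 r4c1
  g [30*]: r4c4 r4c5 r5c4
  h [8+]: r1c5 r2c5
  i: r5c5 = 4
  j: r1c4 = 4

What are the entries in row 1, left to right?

3 2 1 4 5

Cage j is given, so r1c4 = 4.
Cage i is a single given cell, leaving r5c5 = 4.
In row 2, 4 can only go at r2c1, so r2c1 = 4.
The only place for 3 in row 5 is r5c4.
In column 4, 5 can only go at r4c4, so r4c4 = 5.
Row 4 already has 5; hence r4c5 = 2.
Cage b needs two cells with difference 1, so r3c4 = 2.
Cage d's pair has sum 3; hence r2c3 = 2.
Column 4 now contains 2, so r2c4 = 1.
2 is placed in row 3, which forces r3c1 = 5.
Cage f has sum 14, so r3c2 = 4.
Row 3 now contains 5, so r3c3 = 3.
Row 3 already has 3, which forces r3c5 = 1.
Cage f needs sum 14, so r4c1 = 1.
Row 4 already has 1; hence r4c2 = 3.
Row 4 already has 1; hence r4c3 = 4.
Column 1 now contains 1, leaving r5c1 = 2.
2 is placed in column 1, so r1c1 = 3.
Cage e needs product 30, leaving r1c2 = 2.
Cage e has product 30, leaving r1c3 = 1.
Row 1 now contains 3, so r1c5 = 5.
Column 2 now contains 3, leaving r2c2 = 5.
Column 5 already has 5, so r2c5 = 3.
5 is placed in column 2, which forces r5c2 = 1.
Column 3 already has 1, leaving r5c3 = 5.
Completed grid: 3 2 1 4 5 / 4 5 2 1 3 / 5 4 3 2 1 / 1 3 4 5 2 / 2 1 5 3 4.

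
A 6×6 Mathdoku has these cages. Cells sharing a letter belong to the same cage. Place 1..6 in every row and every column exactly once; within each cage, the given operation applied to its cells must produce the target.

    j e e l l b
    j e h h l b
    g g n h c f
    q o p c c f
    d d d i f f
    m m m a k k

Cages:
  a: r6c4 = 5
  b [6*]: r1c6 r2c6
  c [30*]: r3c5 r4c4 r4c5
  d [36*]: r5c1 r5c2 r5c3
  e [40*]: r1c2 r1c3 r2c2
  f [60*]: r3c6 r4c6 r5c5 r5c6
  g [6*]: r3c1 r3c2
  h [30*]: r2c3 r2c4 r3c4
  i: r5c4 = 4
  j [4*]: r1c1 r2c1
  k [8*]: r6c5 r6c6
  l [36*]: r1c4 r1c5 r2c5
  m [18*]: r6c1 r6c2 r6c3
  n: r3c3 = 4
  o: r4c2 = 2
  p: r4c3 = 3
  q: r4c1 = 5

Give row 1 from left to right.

4 5 2 6 3 1

Cage n is a single given cell, so r3c3 = 4.
Cage q is given, leaving r4c1 = 5.
O is a freebie; hence r4c2 = 2.
Cage p is given; hence r4c3 = 3.
Cage i is given; hence r5c4 = 4.
Cage a is a single given cell; hence r6c4 = 5.
Cage e needs product 40, which forces r1c3 = 2.
The 3 cells of cage h must have product 30, so r2c3 = 5.
Cage c has product 30, leaving r3c5 = 5.
2 is placed in column 3, so r5c3 = 6.
Column 3 already has 6, which forces r6c3 = 1.
Cage e needs product 40, so r1c2 = 5.
5 is placed in row 2; hence r2c2 = 4.
Cage d has product 36, which forces r5c1 = 2.
6 is placed in row 5; hence r5c2 = 3.
3 is placed in row 5, leaving r5c5 = 1.
Cage f needs product 60, so r5c6 = 5.
3 is placed in column 2, so r6c2 = 6.
Cage j needs two cells with product 4; hence r1c1 = 4.
4 is placed in row 2, so r2c1 = 1.
Cage g needs two cells with product 6, leaving r3c1 = 6.
Column 2 already has 6, which forces r3c2 = 1.
Cage c has product 30; hence r4c4 = 1.
Column 5 already has 1, which forces r4c5 = 6.
Row 4 already has 6, which forces r4c6 = 4.
6 is placed in row 6, so r6c1 = 3.
4 is placed in column 6; hence r6c6 = 2.
Cage l has product 36, so r1c4 = 6.
Column 5 now contains 6; hence r1c5 = 3.
The two cells of cage b must have product 6, leaving r1c6 = 1.
Cage l has product 36, so r2c5 = 2.
Column 6 now contains 2, leaving r2c6 = 6.
Column 6 now contains 2, which forces r3c6 = 3.
2 is placed in row 6; hence r6c5 = 4.
Row 2 already has 2; hence r2c4 = 3.
3 is placed in row 3, leaving r3c4 = 2.
Filled in: 4 5 2 6 3 1 / 1 4 5 3 2 6 / 6 1 4 2 5 3 / 5 2 3 1 6 4 / 2 3 6 4 1 5 / 3 6 1 5 4 2.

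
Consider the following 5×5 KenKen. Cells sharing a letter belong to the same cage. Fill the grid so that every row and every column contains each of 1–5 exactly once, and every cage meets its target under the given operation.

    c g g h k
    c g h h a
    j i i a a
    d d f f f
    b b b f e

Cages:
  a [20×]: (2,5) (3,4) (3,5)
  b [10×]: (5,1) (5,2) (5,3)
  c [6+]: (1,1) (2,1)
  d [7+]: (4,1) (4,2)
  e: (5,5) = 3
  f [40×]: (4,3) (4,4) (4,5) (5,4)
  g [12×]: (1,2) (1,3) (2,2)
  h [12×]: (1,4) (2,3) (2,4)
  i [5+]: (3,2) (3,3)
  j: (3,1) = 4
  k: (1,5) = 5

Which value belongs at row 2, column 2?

K is a freebie, leaving (1,5) = 5.
Cage j is given, so (3,1) = 4.
Row 3 already has 4, which forces (3,5) = 1.
E is a freebie; hence (5,5) = 3.
Cage c's pair has sum 6, leaving (1,1) = 1.
The two cells of cage c must have sum 6, leaving (2,1) = 5.
Cage a needs product 20; hence (2,5) = 4.
Cage a has product 20, so (3,4) = 5.
4 is placed in column 5; hence (4,5) = 2.
5 is placed in column 1, so (5,1) = 2.
Row 4 already has 2, leaving (4,1) = 3.
Cage d needs two cells with sum 7, leaving (4,2) = 4.
Cage f needs product 40; hence (4,3) = 5.
4 is placed in row 4, which forces (4,4) = 1.
5 is placed in column 3, leaving (5,3) = 1.
Column 4 already has 1, leaving (5,4) = 4.
Column 2 now contains 4, so (1,2) = 3.
Column 4 now contains 4, so (1,4) = 2.
The 3 cells of cage h must have product 12, so (2,3) = 2.
Column 4 already has 1, which forces (2,4) = 3.
Column 2 already has 3; hence (3,2) = 2.
Column 3 now contains 2, leaving (3,3) = 3.
1 is placed in row 5; hence (5,2) = 5.
Row 1 now contains 2, leaving (1,3) = 4.
Row 2 already has 2; hence (2,2) = 1.
Completed grid: 1 3 4 2 5 / 5 1 2 3 4 / 4 2 3 5 1 / 3 4 5 1 2 / 2 5 1 4 3.

1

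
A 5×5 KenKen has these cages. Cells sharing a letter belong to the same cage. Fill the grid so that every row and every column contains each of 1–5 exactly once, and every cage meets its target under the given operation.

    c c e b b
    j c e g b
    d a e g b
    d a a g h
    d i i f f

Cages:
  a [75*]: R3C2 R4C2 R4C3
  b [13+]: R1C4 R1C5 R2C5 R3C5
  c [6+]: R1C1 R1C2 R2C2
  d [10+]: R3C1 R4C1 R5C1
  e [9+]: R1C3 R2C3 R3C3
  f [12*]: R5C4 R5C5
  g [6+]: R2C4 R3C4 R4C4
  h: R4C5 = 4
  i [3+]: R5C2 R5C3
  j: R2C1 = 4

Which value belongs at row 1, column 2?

4

J is a freebie, leaving R2C1 = 4.
The 3 cells of cage a must have product 75, which forces R3C2 = 5.
Cage a needs product 75; hence R4C2 = 3.
Cage a needs product 75, so R4C3 = 5.
Cage h is a single given cell, so R4C5 = 4.
Column 5 now contains 4; hence R5C5 = 3.
Cage b needs sum 13, which forces R1C4 = 5.
The 4 cells of cage b must have sum 13; hence R2C5 = 5.
The 3 cells of cage d must have sum 10, so R3C1 = 3.
The 3 cells of cage d must have sum 10, so R4C1 = 2.
Row 4 already has 2, so R4C4 = 1.
Cage d has sum 10, so R5C1 = 5.
Row 5 already has 3, leaving R5C4 = 4.
Column 1 now contains 3; hence R1C1 = 1.
Cage c has sum 6, which forces R1C2 = 4.
Row 1 already has 1; hence R1C5 = 2.
Cage c needs sum 6, leaving R2C2 = 1.
Cage g has sum 6, so R2C4 = 3.
Column 4 now contains 1, so R3C4 = 2.
Column 5 already has 2, so R3C5 = 1.
1 is placed in column 2, so R5C2 = 2.
2 is placed in row 5, which forces R5C3 = 1.
2 is placed in row 1, leaving R1C3 = 3.
Row 2 already has 3, leaving R2C3 = 2.
Row 3 now contains 2, which forces R3C3 = 4.
Completed grid: 1 4 3 5 2 / 4 1 2 3 5 / 3 5 4 2 1 / 2 3 5 1 4 / 5 2 1 4 3.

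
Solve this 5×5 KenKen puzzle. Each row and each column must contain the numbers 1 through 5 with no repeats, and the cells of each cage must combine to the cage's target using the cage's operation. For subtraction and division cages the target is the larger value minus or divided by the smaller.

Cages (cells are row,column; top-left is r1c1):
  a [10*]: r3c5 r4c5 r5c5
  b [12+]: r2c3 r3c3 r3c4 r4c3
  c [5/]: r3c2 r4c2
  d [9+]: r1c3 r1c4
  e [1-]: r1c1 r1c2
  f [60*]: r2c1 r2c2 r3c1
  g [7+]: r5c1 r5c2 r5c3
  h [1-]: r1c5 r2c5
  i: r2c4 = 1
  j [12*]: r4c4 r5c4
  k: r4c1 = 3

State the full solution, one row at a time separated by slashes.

Cage i is a single given cell, which forces r2c4 = 1.
K is a freebie, leaving r4c1 = 3.
Row 4 already has 3; hence r4c4 = 4.
4 is placed in column 4, leaving r5c4 = 3.
Cage d needs two cells with sum 9, so r1c3 = 4.
4 is placed in column 4, so r1c4 = 5.
Cage f has product 60, leaving r2c2 = 3.
Column 4 now contains 5, leaving r3c4 = 2.
The 4 cells of cage b must have sum 12, so r3c3 = 3.
The only place for 3 in row 1 is r1c5.
Row 3 needs a 4, and only r3c1 is open for it.
4 is placed in column 1, so r2c1 = 5.
Row 2 now contains 5, so r2c3 = 2.
2 is placed in row 2, so r2c5 = 4.
2 is placed in column 3, leaving r4c3 = 5.
Cage g has sum 7, which forces r5c2 = 4.
2 is placed in column 3, leaving r5c3 = 1.
Cage c's pair has quotient 5, so r3c2 = 5.
5 is placed in row 3, leaving r3c5 = 1.
Row 4 now contains 5; hence r4c2 = 1.
Column 5 already has 1; hence r4c5 = 2.
Row 5 now contains 1; hence r5c1 = 2.
2 is placed in column 5, so r5c5 = 5.
Column 1 now contains 2, which forces r1c1 = 1.
Column 2 already has 1, so r1c2 = 2.

1 2 4 5 3 / 5 3 2 1 4 / 4 5 3 2 1 / 3 1 5 4 2 / 2 4 1 3 5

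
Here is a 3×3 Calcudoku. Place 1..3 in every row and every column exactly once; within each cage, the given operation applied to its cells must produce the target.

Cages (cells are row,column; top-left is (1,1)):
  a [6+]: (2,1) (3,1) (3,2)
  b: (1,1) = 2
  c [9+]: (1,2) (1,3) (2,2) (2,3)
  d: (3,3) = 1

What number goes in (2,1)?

1

Cage b is a single given cell, leaving (1,1) = 2.
D is a freebie, so (3,3) = 1.
Cage c needs sum 9, which forces (1,2) = 1.
Column 3 already has 1; hence (1,3) = 3.
Cage a has sum 6, leaving (2,1) = 1.
Cage c has sum 9, so (2,2) = 3.
Cage c needs sum 9, leaving (2,3) = 2.
Row 3 already has 1, so (3,1) = 3.
Cage a needs sum 6, so (3,2) = 2.
The full grid is 2 1 3 / 1 3 2 / 3 2 1.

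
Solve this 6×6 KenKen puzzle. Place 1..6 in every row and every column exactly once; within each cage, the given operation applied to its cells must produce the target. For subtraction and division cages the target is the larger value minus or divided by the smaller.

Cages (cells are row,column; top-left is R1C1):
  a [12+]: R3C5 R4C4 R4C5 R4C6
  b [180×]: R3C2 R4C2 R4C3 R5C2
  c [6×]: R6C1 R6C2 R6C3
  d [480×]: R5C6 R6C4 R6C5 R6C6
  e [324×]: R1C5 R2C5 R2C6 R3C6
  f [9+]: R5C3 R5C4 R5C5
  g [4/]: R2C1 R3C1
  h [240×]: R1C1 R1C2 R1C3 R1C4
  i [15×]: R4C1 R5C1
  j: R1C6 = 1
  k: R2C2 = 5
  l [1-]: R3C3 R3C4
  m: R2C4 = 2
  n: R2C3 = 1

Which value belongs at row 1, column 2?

4

Cage j is a single given cell; hence R1C6 = 1.
K is a freebie, which forces R2C2 = 5.
Cage n is given, which forces R2C3 = 1.
M is a freebie, which forces R2C4 = 2.
The 4 cells of cage d must have product 480; hence R5C6 = 4.
Row 2 now contains 1; hence R2C1 = 4.
Cage g's pair has quotient 4, leaving R3C1 = 1.
The 4 cells of cage b must have product 180; hence R4C3 = 5.
Row 4 already has 5; hence R4C1 = 3.
Cage i needs two cells with product 15; hence R5C1 = 5.
Column 1 already has 3, leaving R6C1 = 2.
The 3 cells of cage c must have product 6, leaving R6C2 = 1.
Row 6 now contains 2, leaving R6C3 = 3.
Column 1 already has 2, so R1C1 = 6.
Cage h needs product 240, so R1C4 = 5.
6 is placed in row 1; hence R1C5 = 3.
3 is placed in column 5, which forces R2C5 = 6.
6 is placed in row 2; hence R2C6 = 3.
Column 4 already has 5; hence R3C4 = 3.
3 is placed in column 5, which forces R3C5 = 5.
3 is placed in column 6, leaving R3C6 = 6.
Column 6 now contains 6, so R4C6 = 2.
Column 5 already has 5, so R6C5 = 4.
Column 6 now contains 6, leaving R6C6 = 5.
6 is placed in row 3; hence R3C2 = 2.
2 is placed in row 3, leaving R3C3 = 4.
Row 4 already has 2; hence R4C2 = 6.
The 4 cells of cage a must have sum 12, which forces R4C4 = 4.
Column 5 now contains 4, so R4C5 = 1.
Cage b needs product 180, leaving R5C2 = 3.
Column 5 already has 1, which forces R5C5 = 2.
4 is placed in row 6, leaving R6C4 = 6.
Column 2 now contains 2; hence R1C2 = 4.
Column 3 now contains 4, leaving R1C3 = 2.
Row 5 now contains 2, which forces R5C3 = 6.
Column 4 already has 6, which forces R5C4 = 1.
Filled in: 6 4 2 5 3 1 / 4 5 1 2 6 3 / 1 2 4 3 5 6 / 3 6 5 4 1 2 / 5 3 6 1 2 4 / 2 1 3 6 4 5.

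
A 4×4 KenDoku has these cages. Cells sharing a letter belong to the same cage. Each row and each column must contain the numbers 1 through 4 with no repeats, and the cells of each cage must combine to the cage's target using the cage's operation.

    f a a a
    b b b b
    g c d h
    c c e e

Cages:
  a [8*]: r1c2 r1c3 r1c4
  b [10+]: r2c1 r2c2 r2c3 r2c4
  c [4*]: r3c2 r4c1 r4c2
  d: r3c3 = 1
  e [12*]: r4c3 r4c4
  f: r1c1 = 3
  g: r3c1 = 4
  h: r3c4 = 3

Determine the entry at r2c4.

2

Cage f is a single given cell; hence r1c1 = 3.
Cage g is given, so r3c1 = 4.
Cage d is given, which forces r3c3 = 1.
Cage h is given; hence r3c4 = 3.
3 is placed in column 4, which forces r4c4 = 4.
Row 3 already has 1, leaving r3c2 = 2.
The 3 cells of cage c must have product 4, so r4c1 = 2.
Row 4 now contains 4, which forces r4c2 = 1.
Row 4 now contains 4, so r4c3 = 3.
Column 2 already has 1, which forces r1c2 = 4.
Cage a has product 8; hence r1c3 = 2.
Cage a has product 8; hence r1c4 = 1.
2 is placed in column 1; hence r2c1 = 1.
The 4 cells of cage b must have sum 10, which forces r2c2 = 3.
3 is placed in column 3, so r2c3 = 4.
The 4 cells of cage b must have sum 10, so r2c4 = 2.
Filled in: 3 4 2 1 / 1 3 4 2 / 4 2 1 3 / 2 1 3 4.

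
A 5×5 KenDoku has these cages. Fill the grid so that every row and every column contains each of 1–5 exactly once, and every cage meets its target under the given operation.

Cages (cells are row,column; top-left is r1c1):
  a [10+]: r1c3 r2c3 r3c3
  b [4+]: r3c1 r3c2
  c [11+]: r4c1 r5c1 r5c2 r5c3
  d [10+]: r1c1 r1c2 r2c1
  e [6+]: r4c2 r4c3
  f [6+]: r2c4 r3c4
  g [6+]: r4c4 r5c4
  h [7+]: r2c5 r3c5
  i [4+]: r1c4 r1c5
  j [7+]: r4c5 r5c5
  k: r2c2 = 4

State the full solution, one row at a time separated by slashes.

K is a freebie, leaving r2c2 = 4.
Column 4 needs a 3, and only r1c4 is open for it.
3 is placed in row 1, which forces r1c5 = 1.
In row 2, 5 can only go at r2c5, so r2c5 = 5.
Cage h needs two cells with sum 7, leaving r3c5 = 2.
In row 2, 2 can only go at r2c4, so r2c4 = 2.
Cage f's pair has sum 6; hence r3c4 = 4.
Row 3 now contains 4, so r3c3 = 5.
Row 4 needs a 3, and only r4c5 is open for it.
Column 5 now contains 3, so r5c5 = 4.
In row 4, 4 can only go at r4c3, so r4c3 = 4.
Column 3 already has 4, which forces r1c3 = 2.
Cage a needs sum 10; hence r2c3 = 3.
Cage e's pair has sum 6, so r4c2 = 2.
3 is placed in column 3, leaving r5c3 = 1.
Row 5 now contains 1, so r5c4 = 5.
Cage d needs sum 10, which forces r1c1 = 4.
Row 1 now contains 2, leaving r1c2 = 5.
3 is placed in row 2; hence r2c1 = 1.
Column 1 already has 1; hence r3c1 = 3.
Row 3 now contains 3; hence r3c2 = 1.
2 is placed in row 4; hence r4c1 = 5.
Column 4 already has 5; hence r4c4 = 1.
5 is placed in row 5, so r5c1 = 2.
Row 5 now contains 1; hence r5c2 = 3.

4 5 2 3 1 / 1 4 3 2 5 / 3 1 5 4 2 / 5 2 4 1 3 / 2 3 1 5 4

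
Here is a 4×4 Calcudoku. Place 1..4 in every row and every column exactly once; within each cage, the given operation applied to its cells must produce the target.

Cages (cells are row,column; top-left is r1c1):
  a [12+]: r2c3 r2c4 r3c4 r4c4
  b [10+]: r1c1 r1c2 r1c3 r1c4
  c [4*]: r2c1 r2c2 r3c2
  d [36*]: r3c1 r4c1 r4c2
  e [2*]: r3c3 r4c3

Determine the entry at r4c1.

The 3 cells of cage d must have product 36, which forces r3c1 = 3.
The 3 cells of cage d must have product 36; hence r4c1 = 4.
The 3 cells of cage d must have product 36, so r4c2 = 3.
Cage a needs sum 12, leaving r2c3 = 4.
Cage a needs sum 12, so r2c4 = 3.
Cage a needs sum 12; hence r3c4 = 4.
The 4 cells of cage a must have sum 12, leaving r4c4 = 1.
Cage b has sum 10; hence r1c1 = 1.
Cage b needs sum 10, so r1c2 = 4.
Cage b needs sum 10, which forces r1c3 = 3.
1 is placed in column 4; hence r1c4 = 2.
Cage c has product 4; hence r2c1 = 2.
4 is placed in row 2, leaving r2c2 = 1.
The 3 cells of cage c must have product 4, which forces r3c2 = 2.
The two cells of cage e must have product 2, so r3c3 = 1.
Row 4 already has 1; hence r4c3 = 2.
Filled in: 1 4 3 2 / 2 1 4 3 / 3 2 1 4 / 4 3 2 1.

4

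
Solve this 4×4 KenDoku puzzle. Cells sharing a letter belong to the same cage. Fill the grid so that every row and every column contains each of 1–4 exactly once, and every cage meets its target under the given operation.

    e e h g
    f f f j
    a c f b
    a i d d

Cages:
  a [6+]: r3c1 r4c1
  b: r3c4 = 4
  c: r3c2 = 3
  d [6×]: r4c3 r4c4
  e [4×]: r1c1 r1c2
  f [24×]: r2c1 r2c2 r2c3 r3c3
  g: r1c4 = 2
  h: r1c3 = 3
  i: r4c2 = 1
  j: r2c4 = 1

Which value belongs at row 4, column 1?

H is a freebie, leaving r1c3 = 3.
G is a freebie, leaving r1c4 = 2.
Cage j is given, which forces r2c4 = 1.
C is a freebie, which forces r3c2 = 3.
B is a freebie, which forces r3c4 = 4.
Cage i is given, so r4c2 = 1.
Column 3 now contains 3, leaving r4c3 = 2.
Column 4 now contains 2, leaving r4c4 = 3.
Cage e's pair has product 4; hence r1c1 = 1.
Column 2 now contains 1; hence r1c2 = 4.
The 4 cells of cage f must have product 24, which forces r2c1 = 3.
The 4 cells of cage f must have product 24; hence r2c2 = 2.
Column 3 now contains 2; hence r2c3 = 4.
Row 3 already has 4, leaving r3c1 = 2.
Column 3 now contains 2; hence r3c3 = 1.
Row 4 already has 2, so r4c1 = 4.
Completed grid: 1 4 3 2 / 3 2 4 1 / 2 3 1 4 / 4 1 2 3.

4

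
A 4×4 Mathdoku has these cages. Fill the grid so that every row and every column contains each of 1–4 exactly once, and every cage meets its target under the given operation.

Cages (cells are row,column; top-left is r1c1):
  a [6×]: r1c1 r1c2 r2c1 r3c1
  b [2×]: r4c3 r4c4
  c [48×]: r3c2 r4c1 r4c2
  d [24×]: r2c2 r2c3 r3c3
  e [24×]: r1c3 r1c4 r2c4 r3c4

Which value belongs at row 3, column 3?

Cage a has product 6; hence r1c2 = 1.
Cage c needs product 48, which forces r3c2 = 4.
The 3 cells of cage c must have product 48; hence r4c1 = 4.
Cage c needs product 48, which forces r4c2 = 3.
Column 2 now contains 3, which forces r2c2 = 2.
Cage d needs product 24; hence r2c3 = 4.
The 3 cells of cage d must have product 24, so r3c3 = 3.
Column 3 already has 3, leaving r1c3 = 2.
Cage e needs product 24, leaving r1c4 = 4.
Cage e has product 24, which forces r2c4 = 3.
Cage e has product 24, leaving r3c4 = 1.
Column 3 now contains 2, so r4c3 = 1.
1 is placed in column 4, so r4c4 = 2.
Row 1 now contains 2, so r1c1 = 3.
Row 2 now contains 3, so r2c1 = 1.
1 is placed in row 3, which forces r3c1 = 2.
Completed grid: 3 1 2 4 / 1 2 4 3 / 2 4 3 1 / 4 3 1 2.

3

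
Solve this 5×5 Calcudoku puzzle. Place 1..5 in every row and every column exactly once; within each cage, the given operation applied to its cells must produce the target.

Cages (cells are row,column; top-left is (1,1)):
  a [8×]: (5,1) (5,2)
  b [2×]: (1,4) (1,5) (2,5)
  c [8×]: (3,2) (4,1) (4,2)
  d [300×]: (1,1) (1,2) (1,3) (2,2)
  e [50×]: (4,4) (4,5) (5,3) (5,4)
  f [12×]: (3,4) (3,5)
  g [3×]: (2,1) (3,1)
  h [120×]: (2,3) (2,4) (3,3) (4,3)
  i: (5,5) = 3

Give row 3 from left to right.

The 3 cells of cage b must have product 2; hence (1,4) = 1.
The 3 cells of cage b must have product 2, leaving (1,5) = 2.
The 4 cells of cage d must have product 300, so (2,2) = 5.
Cage b has product 2, which forces (2,5) = 1.
1 is placed in column 5, leaving (4,5) = 5.
Cage i is given, so (5,5) = 3.
Row 2 already has 1, which forces (2,1) = 3.
The two cells of cage g must have product 3, so (3,1) = 1.
Cage h has product 120, leaving (3,3) = 5.
The two cells of cage f must have product 12, leaving (3,4) = 3.
Column 5 now contains 3, leaving (3,5) = 4.
Row 4 now contains 5, which forces (4,4) = 2.
Cage e has product 50; hence (5,3) = 1.
The 4 cells of cage e must have product 50, so (5,4) = 5.
Cage d has product 300; hence (1,1) = 5.
Cage h needs product 120, so (2,3) = 2.
Column 4 now contains 2, leaving (2,4) = 4.
Row 3 already has 4; hence (3,2) = 2.
Row 4 now contains 2, so (4,1) = 4.
Cage c has product 8, leaving (4,2) = 1.
Cage h needs product 120, so (4,3) = 3.
Column 1 now contains 4, which forces (5,1) = 2.
2 is placed in column 2; hence (5,2) = 4.
Column 2 already has 4, so (1,2) = 3.
Column 3 already has 3; hence (1,3) = 4.
The full grid is 5 3 4 1 2 / 3 5 2 4 1 / 1 2 5 3 4 / 4 1 3 2 5 / 2 4 1 5 3.

1 2 5 3 4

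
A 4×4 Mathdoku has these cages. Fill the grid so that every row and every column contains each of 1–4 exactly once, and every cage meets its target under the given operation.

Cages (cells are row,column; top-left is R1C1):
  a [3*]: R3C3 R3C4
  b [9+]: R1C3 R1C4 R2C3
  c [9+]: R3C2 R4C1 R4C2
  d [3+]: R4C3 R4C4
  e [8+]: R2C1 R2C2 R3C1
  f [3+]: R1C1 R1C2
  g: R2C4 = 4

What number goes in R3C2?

G is a freebie; hence R2C4 = 4.
Cage b needs sum 9, which forces R1C3 = 4.
In row 1, 3 can only go at R1C4, so R1C4 = 3.
Cage b needs sum 9, so R2C3 = 2.
The two cells of cage a must have product 3, so R3C3 = 3.
Column 4 already has 3; hence R3C4 = 1.
Column 3 now contains 2, which forces R4C3 = 1.
1 is placed in column 4, which forces R4C4 = 2.
Row 3 now contains 3, which forces R3C1 = 4.
The 3 cells of cage c must have sum 9, which forces R3C2 = 2.
Column 1 now contains 4; hence R4C1 = 3.
3 is placed in row 4; hence R4C2 = 4.
Cage f's pair has sum 3, which forces R1C1 = 2.
Column 2 now contains 2, which forces R1C2 = 1.
Column 1 now contains 3, leaving R2C1 = 1.
Cage e needs sum 8; hence R2C2 = 3.
Completed grid: 2 1 4 3 / 1 3 2 4 / 4 2 3 1 / 3 4 1 2.

2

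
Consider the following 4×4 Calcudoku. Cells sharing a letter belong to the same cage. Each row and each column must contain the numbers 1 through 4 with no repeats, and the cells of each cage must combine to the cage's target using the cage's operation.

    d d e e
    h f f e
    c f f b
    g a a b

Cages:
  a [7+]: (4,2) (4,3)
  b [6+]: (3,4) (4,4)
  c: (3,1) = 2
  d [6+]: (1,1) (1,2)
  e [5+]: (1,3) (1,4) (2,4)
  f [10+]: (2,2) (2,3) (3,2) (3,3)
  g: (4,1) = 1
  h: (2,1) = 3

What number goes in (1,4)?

H is a freebie, which forces (2,1) = 3.
C is a freebie, which forces (3,1) = 2.
2 is placed in row 3, leaving (3,4) = 4.
Cage g is a single given cell, so (4,1) = 1.
Column 4 now contains 4, leaving (4,4) = 2.
Column 1 already has 2, leaving (1,1) = 4.
Cage d's pair has sum 6, so (1,2) = 2.
Cage e needs sum 5, leaving (1,3) = 1.
Cage e needs sum 5; hence (1,4) = 3.
Column 2 already has 2, so (2,2) = 4.
Row 2 already has 4, which forces (2,3) = 2.
2 is placed in column 4; hence (2,4) = 1.
Column 3 now contains 1, which forces (3,3) = 3.
Column 2 already has 4; hence (4,2) = 3.
Column 3 already has 3, so (4,3) = 4.
3 is placed in row 3, leaving (3,2) = 1.
Filled in: 4 2 1 3 / 3 4 2 1 / 2 1 3 4 / 1 3 4 2.

3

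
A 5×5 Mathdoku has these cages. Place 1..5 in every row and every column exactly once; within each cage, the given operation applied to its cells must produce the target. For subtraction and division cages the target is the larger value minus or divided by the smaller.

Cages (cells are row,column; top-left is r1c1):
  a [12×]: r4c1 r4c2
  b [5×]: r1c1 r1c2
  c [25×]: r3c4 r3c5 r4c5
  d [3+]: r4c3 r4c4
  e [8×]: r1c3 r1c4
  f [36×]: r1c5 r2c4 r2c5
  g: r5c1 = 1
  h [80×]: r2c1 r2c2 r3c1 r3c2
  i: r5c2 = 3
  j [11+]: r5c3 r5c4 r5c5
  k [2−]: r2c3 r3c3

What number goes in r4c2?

Cage f needs product 36, leaving r1c5 = 3.
The 3 cells of cage f must have product 36, leaving r2c4 = 3.
Cage f has product 36, leaving r2c5 = 4.
The 3 cells of cage c must have product 25, so r3c4 = 5.
The 3 cells of cage c must have product 25; hence r3c5 = 1.
Cage c has product 25; hence r4c5 = 5.
G is a freebie, so r5c1 = 1.
Cage i is given, which forces r5c2 = 3.
Column 5 now contains 5, which forces r5c5 = 2.
1 is placed in column 1, which forces r1c1 = 5.
Cage b needs two cells with product 5, leaving r1c2 = 1.
Column 1 now contains 5, which forces r2c1 = 2.
Row 2 now contains 2; hence r2c2 = 5.
Row 2 now contains 5, so r2c3 = 1.
Column 1 now contains 2; hence r3c1 = 4.
4 is placed in row 3; hence r3c2 = 2.
4 is placed in row 3, so r3c3 = 3.
The two cells of cage a must have product 12, so r4c1 = 3.
Column 2 now contains 3, which forces r4c2 = 4.
1 is placed in column 3; hence r4c3 = 2.
Row 4 now contains 2; hence r4c4 = 1.
Cage j has sum 11, so r5c3 = 5.
Row 5 already has 2; hence r5c4 = 4.
Column 3 now contains 2, leaving r1c3 = 4.
Column 4 already has 4, which forces r1c4 = 2.
The full grid is 5 1 4 2 3 / 2 5 1 3 4 / 4 2 3 5 1 / 3 4 2 1 5 / 1 3 5 4 2.

4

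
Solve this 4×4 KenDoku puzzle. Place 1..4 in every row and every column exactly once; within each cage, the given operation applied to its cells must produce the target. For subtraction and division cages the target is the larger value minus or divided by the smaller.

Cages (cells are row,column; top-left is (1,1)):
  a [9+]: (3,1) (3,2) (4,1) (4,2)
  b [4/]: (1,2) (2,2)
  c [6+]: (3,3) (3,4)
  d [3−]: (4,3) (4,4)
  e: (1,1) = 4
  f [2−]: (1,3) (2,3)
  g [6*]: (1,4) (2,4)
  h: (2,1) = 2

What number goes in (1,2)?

1

Cage e is a single given cell, which forces (1,1) = 4.
Row 1 already has 4, leaving (1,2) = 1.
Cage h is a single given cell, leaving (2,1) = 2.
1 is placed in column 2, which forces (2,2) = 4.
Row 2 now contains 2, so (2,4) = 3.
Cage f needs two cells with difference 2, so (1,3) = 3.
Column 4 already has 3, leaving (1,4) = 2.
3 is placed in row 2; hence (2,3) = 1.
Column 4 already has 2; hence (3,4) = 4.
Column 3 now contains 1, leaving (4,3) = 4.
Column 4 already has 4, so (4,4) = 1.
Cage a has sum 9; hence (3,1) = 1.
Cage a has sum 9, leaving (3,2) = 3.
Row 3 already has 4; hence (3,3) = 2.
1 is placed in row 4, leaving (4,1) = 3.
The 4 cells of cage a must have sum 9, leaving (4,2) = 2.
The full grid is 4 1 3 2 / 2 4 1 3 / 1 3 2 4 / 3 2 4 1.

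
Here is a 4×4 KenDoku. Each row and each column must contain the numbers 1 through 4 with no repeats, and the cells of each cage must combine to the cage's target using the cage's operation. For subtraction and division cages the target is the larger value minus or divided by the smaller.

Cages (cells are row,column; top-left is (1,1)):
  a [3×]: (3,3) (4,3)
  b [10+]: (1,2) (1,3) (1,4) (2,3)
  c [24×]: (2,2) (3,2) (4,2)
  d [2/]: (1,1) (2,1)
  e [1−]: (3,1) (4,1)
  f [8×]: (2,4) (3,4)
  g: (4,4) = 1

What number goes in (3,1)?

Cage g is a single given cell; hence (4,4) = 1.
Cage a needs two cells with product 3, which forces (3,3) = 1.
1 is placed in row 4; hence (4,3) = 3.
Cage b has sum 10, so (1,2) = 1.
Cage b has sum 10, leaving (1,4) = 3.
The two cells of cage e must have difference 1; hence (3,1) = 3.
The 3 cells of cage c must have product 24; hence (2,2) = 3.
The only place for 1 in row 2 is (2,1).
Cage d's pair has quotient 2, which forces (1,1) = 2.
Row 1 already has 2, which forces (1,3) = 4.
Column 3 now contains 4, leaving (2,3) = 2.
2 is placed in row 2, which forces (2,4) = 4.
Column 4 now contains 4, leaving (3,4) = 2.
Column 1 already has 2, leaving (4,1) = 4.
4 is placed in row 4; hence (4,2) = 2.
Row 3 already has 2, so (3,2) = 4.
Completed grid: 2 1 4 3 / 1 3 2 4 / 3 4 1 2 / 4 2 3 1.

3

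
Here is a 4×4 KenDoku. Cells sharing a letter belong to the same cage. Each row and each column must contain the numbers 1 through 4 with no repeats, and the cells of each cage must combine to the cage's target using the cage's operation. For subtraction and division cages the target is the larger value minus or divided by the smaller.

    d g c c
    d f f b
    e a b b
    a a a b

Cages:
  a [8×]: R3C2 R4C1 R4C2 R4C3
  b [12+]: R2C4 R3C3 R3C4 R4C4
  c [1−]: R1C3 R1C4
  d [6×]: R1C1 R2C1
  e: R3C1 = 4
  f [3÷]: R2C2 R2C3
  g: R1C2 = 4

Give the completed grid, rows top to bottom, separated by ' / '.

Cage g is a single given cell, leaving R1C2 = 4.
Cage e is a single given cell, which forces R3C1 = 4.
Cage a needs product 8, leaving R3C2 = 1.
4 is placed in row 3; hence R3C3 = 3.
Row 3 now contains 3; hence R3C4 = 2.
4 is placed in column 2; hence R4C2 = 2.
Cage c needs two cells with difference 1; hence R1C3 = 2.
Column 2 already has 1, so R2C2 = 3.
Column 3 now contains 3, so R2C3 = 1.
3 is placed in row 2; hence R2C4 = 4.
2 is placed in row 4; hence R4C1 = 1.
The 4 cells of cage a must have product 8, leaving R4C3 = 4.
Column 4 now contains 4, which forces R4C4 = 3.
Row 1 already has 2, leaving R1C1 = 3.
Column 4 now contains 3, leaving R1C4 = 1.
3 is placed in row 2; hence R2C1 = 2.

3 4 2 1 / 2 3 1 4 / 4 1 3 2 / 1 2 4 3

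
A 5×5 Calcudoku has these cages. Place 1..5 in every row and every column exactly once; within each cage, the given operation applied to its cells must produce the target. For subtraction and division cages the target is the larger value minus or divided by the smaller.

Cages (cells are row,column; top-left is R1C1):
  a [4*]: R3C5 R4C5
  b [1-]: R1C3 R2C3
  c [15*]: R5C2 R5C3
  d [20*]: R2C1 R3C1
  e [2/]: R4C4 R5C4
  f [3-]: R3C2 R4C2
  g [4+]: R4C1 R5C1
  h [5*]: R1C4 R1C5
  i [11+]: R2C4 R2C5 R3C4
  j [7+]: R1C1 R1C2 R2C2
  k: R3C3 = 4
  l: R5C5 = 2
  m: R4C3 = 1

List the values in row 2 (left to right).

4 1 2 5 3

K is a freebie, which forces R3C3 = 4.
4 is placed in row 3, so R3C5 = 1.
M is a freebie; hence R4C3 = 1.
Column 5 already has 1, so R4C5 = 4.
Cage l is given, so R5C5 = 2.
The two cells of cage h must have product 5, leaving R1C4 = 1.
Column 5 already has 1; hence R1C5 = 5.
Cage d's pair has product 20, which forces R2C1 = 4.
Row 2 already has 4; hence R2C4 = 5.
5 is placed in column 5, which forces R2C5 = 3.
4 is placed in row 3, so R3C1 = 5.
Row 3 now contains 5; hence R3C2 = 2.
Row 3 already has 2, which forces R3C4 = 3.
1 is placed in row 4, which forces R4C1 = 3.
Column 2 now contains 2, which forces R4C2 = 5.
4 is placed in row 4; hence R4C4 = 2.
The two cells of cage g must have sum 4; hence R5C1 = 1.
Column 2 now contains 5; hence R5C2 = 3.
Row 5 already has 3, which forces R5C3 = 5.
Column 4 already has 1, which forces R5C4 = 4.
Column 1 now contains 3, leaving R1C1 = 2.
3 is placed in column 2; hence R1C2 = 4.
Cage b needs two cells with difference 1; hence R1C3 = 3.
Column 2 now contains 2; hence R2C2 = 1.
Row 2 now contains 3, so R2C3 = 2.
Filled in: 2 4 3 1 5 / 4 1 2 5 3 / 5 2 4 3 1 / 3 5 1 2 4 / 1 3 5 4 2.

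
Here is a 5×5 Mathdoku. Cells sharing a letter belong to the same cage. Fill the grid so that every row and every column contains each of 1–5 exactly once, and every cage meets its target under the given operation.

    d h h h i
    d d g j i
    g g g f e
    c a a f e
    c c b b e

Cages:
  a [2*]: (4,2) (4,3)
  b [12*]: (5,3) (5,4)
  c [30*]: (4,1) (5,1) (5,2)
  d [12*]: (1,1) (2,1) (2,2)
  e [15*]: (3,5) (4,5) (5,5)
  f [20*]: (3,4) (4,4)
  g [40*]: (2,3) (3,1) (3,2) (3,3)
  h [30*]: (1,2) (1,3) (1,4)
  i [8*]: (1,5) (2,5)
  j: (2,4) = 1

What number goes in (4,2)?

Cage j is a single given cell, so (2,4) = 1.
The only place for 1 in row 1 is (1,1).
In row 1, 4 can only go at (1,5), so (1,5) = 4.
Column 5 now contains 4, which forces (2,5) = 2.
In row 2, 5 can only go at (2,3), so (2,3) = 5.
The only place for 3 in row 3 is (3,5).
In row 3, 5 can only go at (3,4), so (3,4) = 5.
Cage h has product 30, leaving (1,2) = 5.
Column 4 now contains 5; hence (4,4) = 4.
Column 4 already has 4, so (5,4) = 3.
Cage h needs product 30, leaving (1,3) = 3.
Column 4 already has 3, so (1,4) = 2.
Cage c needs product 30, so (4,1) = 3.
Cage c needs product 30; hence (5,1) = 5.
3 is placed in row 5, so (5,2) = 2.
3 is placed in row 5; hence (5,3) = 4.
Row 5 already has 5, which forces (5,5) = 1.
3 is placed in column 1, leaving (2,1) = 4.
The 3 cells of cage d must have product 12, leaving (2,2) = 3.
Column 1 already has 4; hence (3,1) = 2.
Row 3 already has 2, so (3,3) = 1.
2 is placed in column 2, which forces (4,2) = 1.
Cage a needs two cells with product 2, which forces (4,3) = 2.
1 is placed in column 5, so (4,5) = 5.
Row 3 now contains 1; hence (3,2) = 4.
The full grid is 1 5 3 2 4 / 4 3 5 1 2 / 2 4 1 5 3 / 3 1 2 4 5 / 5 2 4 3 1.

1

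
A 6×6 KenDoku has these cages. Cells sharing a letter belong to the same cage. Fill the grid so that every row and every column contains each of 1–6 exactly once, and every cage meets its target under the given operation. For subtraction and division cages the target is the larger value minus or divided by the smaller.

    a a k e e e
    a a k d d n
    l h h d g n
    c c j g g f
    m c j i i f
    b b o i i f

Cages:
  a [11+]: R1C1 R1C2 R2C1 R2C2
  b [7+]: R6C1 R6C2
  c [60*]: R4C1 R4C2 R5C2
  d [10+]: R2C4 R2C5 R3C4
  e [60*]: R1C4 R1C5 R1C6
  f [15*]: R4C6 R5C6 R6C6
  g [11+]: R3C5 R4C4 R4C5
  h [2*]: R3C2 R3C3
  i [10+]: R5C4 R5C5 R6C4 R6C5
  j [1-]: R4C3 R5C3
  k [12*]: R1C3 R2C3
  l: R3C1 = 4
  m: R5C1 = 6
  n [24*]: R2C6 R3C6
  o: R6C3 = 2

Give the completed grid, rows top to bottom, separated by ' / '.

Cage l is given, leaving R3C1 = 4.
Row 3 now contains 4, leaving R3C6 = 6.
Cage m is given, leaving R5C1 = 6.
O is a freebie, which forces R6C3 = 2.
Column 6 now contains 6; hence R2C6 = 4.
The two cells of cage h must have product 2; hence R3C2 = 2.
2 is placed in column 3, leaving R3C3 = 1.
The two cells of cage k must have product 12, leaving R1C3 = 4.
4 is placed in row 2; hence R2C3 = 3.
Column 3 now contains 3, so R5C3 = 5.
Cage d has sum 10, which forces R3C4 = 3.
Row 3 now contains 3, which forces R3C5 = 5.
Column 3 now contains 5; hence R4C3 = 6.
Column 6 needs a 2, and only R1C6 is open for it.
Cage e has product 60; hence R1C4 = 5.
Row 1 already has 2, so R1C5 = 6.
Cage d needs sum 10, which forces R2C4 = 6.
The 3 cells of cage d must have sum 10, which forces R2C5 = 1.
1 is placed in row 2, so R2C1 = 2.
6 is placed in row 2, which forces R2C2 = 5.
Cage c has product 60, leaving R4C1 = 5.
Cage f needs product 15, so R6C6 = 5.
The only place for 1 in row 4 is R4C6.
Column 6 now contains 1; hence R5C6 = 3.
Cage c has product 60, leaving R4C2 = 3.
Row 5 already has 3, so R5C2 = 4.
4 is placed in row 5; hence R5C5 = 2.
4 is placed in column 2; hence R6C2 = 6.
The 4 cells of cage i must have sum 10, leaving R6C5 = 3.
Cage a needs sum 11; hence R1C1 = 3.
Column 2 now contains 3, so R1C2 = 1.
Cage g has sum 11; hence R4C4 = 2.
2 is placed in column 5; hence R4C5 = 4.
Row 5 now contains 2; hence R5C4 = 1.
Row 6 already has 3, leaving R6C1 = 1.
The 4 cells of cage i must have sum 10, so R6C4 = 4.

3 1 4 5 6 2 / 2 5 3 6 1 4 / 4 2 1 3 5 6 / 5 3 6 2 4 1 / 6 4 5 1 2 3 / 1 6 2 4 3 5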